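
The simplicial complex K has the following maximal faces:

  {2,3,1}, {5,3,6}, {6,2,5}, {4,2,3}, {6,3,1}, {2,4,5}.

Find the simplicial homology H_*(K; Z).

Take the total order 1 < 2 < 3 < 4 < 5 < 6 on the vertex set. Then K (dimension 2) consists of the simplices:

  0-simplices (6): [1], [2], [3], [4], [5], [6]
  1-simplices (12): [1,2], [1,3], [1,6], [2,3], [2,4], [2,5], [2,6], [3,4], [3,5], [3,6], [4,5], [5,6]
  2-simplices (6): [1,2,3], [1,3,6], [2,3,4], [2,4,5], [2,5,6], [3,5,6]

giving chain groups C_0 ≅ Z^6, C_1 ≅ Z^12, C_2 ≅ Z^6.

Boundary ∂_1: C_1 → C_0 maps an edge to its endpoints' difference, ∂[p,q] = q − p. For instance
  ∂[1,2] = [2] − [1].
The 6×12 boundary matrix has rank 5 and Smith normal form diag(1,1,1,1,1).

Boundary ∂_2: C_2 → C_1 acts by ∂[p,q,r] = [q,r] − [p,r] + [p,q]. For instance
  ∂[2,4,5] = [4,5] − [2,5] + [2,4],
  ∂[1,3,6] = [3,6] − [1,6] + [1,3].
The resulting 12×6 matrix has rank 6, and its Smith normal form has invariant factors (1,1,1,1,1,1).

Now H_k = ker ∂_k / im ∂_{k+1}, so:

  H_0: rank C_0 − rank ∂_1 = 6 − 5 = 1, and the invariant factors of ∂_1 are all 1, so H_0 ≅ Z.
  H_1: rank ker ∂_1 − rank ∂_2 = (12 − 5) − 6 = 1, and the invariant factors of ∂_2 are all 1, so H_1 ≅ Z.
  H_2: rank ker ∂_2 − rank ∂_3 = (6 − 6) − 0 = 0, and there is no ∂_3, so H_2 ≅ 0.

H_0 ≅ Z,  H_1 ≅ Z,  H_2 = 0.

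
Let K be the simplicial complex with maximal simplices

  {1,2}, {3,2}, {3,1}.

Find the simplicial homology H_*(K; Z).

Order the vertices as 1 < 2 < 3. Listing each simplex with vertices in this order, K has dimension 1 with simplices:

  0-simplices (3): [1], [2], [3]
  1-simplices (3): [1,2], [1,3], [2,3]

giving chain groups C_0 ≅ Z^3, C_1 ≅ Z^3.

Boundary ∂_1: C_1 → C_0 sends each edge [p,q] (with p < q) to q − p. For instance
  ∂[2,3] = [3] − [2].
The resulting 3×3 matrix has rank 2, and its Smith normal form has invariant factors (1,1).

Computing H_k = (kernel of ∂_k) / (image of ∂_{k+1}):

  H_0: rank C_0 − rank ∂_1 = 3 − 2 = 1, and the invariant factors of ∂_1 are all 1, so H_0 = Z.
  H_1: rank ker ∂_1 − rank ∂_2 = (3 − 2) − 0 = 1, and there is no ∂_2, so H_1 = Z.

As a check, the Euler characteristic is 3 − 3 = 0, which agrees with 1 − 1 = 0.

H_0 ≅ Z,  H_1 ≅ Z.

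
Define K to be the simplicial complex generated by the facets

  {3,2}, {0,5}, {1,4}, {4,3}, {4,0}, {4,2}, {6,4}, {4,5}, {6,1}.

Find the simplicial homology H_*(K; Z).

K has 7 vertices, 9 edges.
rank ∂_0 = 0, rank ∂_1 = 6 ⇒ b_0 = 7 − 0 − 6 = 1; all invariant factors of ∂_1 are 1 so no torsion. So H_0 = Z.
rank ∂_1 = 6, rank ∂_2 = 0 ⇒ b_1 = 9 − 6 − 0 = 3. So H_1 = Z^3.

H_0 ≅ Z,  H_1 ≅ Z^3.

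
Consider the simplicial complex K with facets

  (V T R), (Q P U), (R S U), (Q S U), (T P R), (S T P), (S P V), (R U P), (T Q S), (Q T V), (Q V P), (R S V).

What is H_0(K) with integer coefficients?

H_0 ≅ Z.

Order the vertices as P < Q < R < S < T < U < V. Listing each simplex with vertices in this order, K has dimension 2 with simplices:

  0-simplices (7): P, Q, R, S, T, U, V
  1-simplices (18): PQ, PR, PS, PT, PU, PV, QS, QT, QU, QV, RS, RT, RU, RV, ST, SU, SV, TV
  2-simplices (12): PQU, PQV, PRT, PRU, PST, PSV, QST, QSU, QTV, RSU, RSV, RTV

giving chain groups C_0 ≅ Z^7, C_1 ≅ Z^18, C_2 ≅ Z^12.

Boundary ∂_1: C_1 → C_0 is given by ∂[p,q] = [q] − [p]. For instance
  ∂QS = S − Q.
This gives a 7×18 integer matrix of rank 6; reducing to Smith normal form yields diagonal entries (1,1,1,1,1,1).

∂_2: C_2 → C_1 acts by ∂[p,q,r] = [q,r] − [p,r] + [p,q]. For instance
  ∂PRT = RT − PT + PR,
  ∂PSV = SV − PV + PS.
The resulting 18×12 matrix has rank 12, and its Smith normal form has invariant factors (1,1,1,1,1,1,1,1,1,1,1,2).

Computing H_k = (kernel of ∂_k) / (image of ∂_{k+1}):

  H_0: rank C_0 − rank ∂_1 = 7 − 6 = 1, and the invariant factors of ∂_1 are all 1, so H_0 ≅ Z.

(K is a triangulation of the real projective plane RP^2.)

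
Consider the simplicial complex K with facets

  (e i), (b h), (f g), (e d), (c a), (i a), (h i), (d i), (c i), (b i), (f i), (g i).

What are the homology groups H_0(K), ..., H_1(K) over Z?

Order the vertices as a < b < c < d < e < f < g < h < i. Listing each simplex with vertices in this order, K has dimension 1 with simplices:

  0-simplices (9): a, b, c, d, e, f, g, h, i
  1-simplices (12): ac, ai, bh, bi, ci, de, di, ei, fg, fi, gi, hi

giving chain groups C_0 ≅ Z^9, C_1 ≅ Z^12.

∂_1: C_1 → C_0 is given by ∂[p,q] = [q] − [p].
As a 9×12 matrix over Z this has rank 8, with invariant factors (1,1,1,1,1,1,1,1).

Computing H_k = (kernel of ∂_k) / (image of ∂_{k+1}):

  H_0: rank C_0 − rank ∂_1 = 9 − 8 = 1, and the invariant factors of ∂_1 are all 1, so H_0 ≅ Z.
  H_1: rank ker ∂_1 − rank ∂_2 = (12 − 8) − 0 = 4, and there is no ∂_2, so H_1 ≅ Z^4.

As a check, the Euler characteristic is 9 − 12 = -3, which agrees with 1 − 4 = -3.

H_0 = Z,  H_1 = Z^4.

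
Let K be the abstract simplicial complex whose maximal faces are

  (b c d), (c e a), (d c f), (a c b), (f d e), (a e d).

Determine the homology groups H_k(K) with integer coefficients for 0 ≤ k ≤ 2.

Fix the vertex order a < b < c < d < e < f and write every simplex with vertices in increasing order. Then dim K = 2 and the simplices of K are:

  0-simplices (6): a, b, c, d, e, f
  1-simplices (12): ab, ac, ad, ae, bc, bd, cd, ce, cf, de, df, ef
  2-simplices (6): abc, ace, ade, bcd, cdf, def

so the chain groups are C_0 ≅ Z^6, C_1 ≅ Z^12, C_2 ≅ Z^6.

The boundary map ∂_1: C_1 → C_0 maps an edge to its endpoints' difference, ∂[p,q] = q − p. For instance
  ∂ef = f − e.
As a 6×12 matrix over Z this has rank 5, with invariant factors (1,1,1,1,1).

∂_2: C_2 → C_1 maps a triangle to the signed sum of its edges. For instance
  ∂ace = ce − ae + ac,
  ∂bcd = cd − bd + bc.
The 12×6 boundary matrix has rank 6 and Smith normal form diag(1,1,1,1,1,1).

Computing H_k = (kernel of ∂_k) / (image of ∂_{k+1}):

  H_0: rank C_0 − rank ∂_1 = 6 − 5 = 1, and the invariant factors of ∂_1 are all 1, so H_0 = Z.
  H_1: rank ker ∂_1 − rank ∂_2 = (12 − 5) − 6 = 1, and the invariant factors of ∂_2 are all 1, so H_1 = Z.
  H_2: rank ker ∂_2 − rank ∂_3 = (6 − 6) − 0 = 0, and there is no ∂_3, so H_2 = 0.

(K is a triangulation of the cylinder S^1 x I.)

H_0 = Z,  H_1 = Z,  H_2 = 0.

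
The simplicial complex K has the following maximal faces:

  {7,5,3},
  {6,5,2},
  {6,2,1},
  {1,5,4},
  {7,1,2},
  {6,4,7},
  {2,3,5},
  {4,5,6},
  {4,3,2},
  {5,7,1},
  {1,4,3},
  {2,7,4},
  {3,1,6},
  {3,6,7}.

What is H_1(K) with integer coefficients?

H_1 = Z^2.

Fix the vertex order 1 < 2 < 3 < 4 < 5 < 6 < 7 and write every simplex with vertices in increasing order. Then dim K = 2 and the simplices of K are:

  0-simplices (7): [1], [2], [3], [4], [5], [6], [7]
  1-simplices (21): [1,2], [1,3], [1,4], [1,5], [1,6], [1,7], [2,3], [2,4], [2,5], [2,6], [2,7], [3,4], [3,5], [3,6], [3,7], [4,5], [4,6], [4,7], [5,6], [5,7], [6,7]
  2-simplices (14): [1,2,6], [1,2,7], [1,3,4], [1,3,6], [1,4,5], [1,5,7], [2,3,4], [2,3,5], [2,4,7], [2,5,6], [3,5,7], [3,6,7], [4,5,6], [4,6,7]

so the chain groups are C_0 ≅ Z^7, C_1 ≅ Z^21, C_2 ≅ Z^14.

Boundary ∂_1: C_1 → C_0 sends each edge [p,q] (with p < q) to q − p. For instance
  ∂[3,5] = [5] − [3].
The resulting 7×21 matrix has rank 6, and its Smith normal form has invariant factors (1,1,1,1,1,1).

Boundary ∂_2: C_2 → C_1 maps a triangle to the signed sum of its edges. For instance
  ∂[1,5,7] = [5,7] − [1,7] + [1,5],
  ∂[2,4,7] = [4,7] − [2,7] + [2,4].
The resulting 21×14 matrix has rank 13, and its Smith normal form has invariant factors (1,1,1,1,1,1,1,1,1,1,1,1,1).

Now H_k = ker ∂_k / im ∂_{k+1}, so:

  H_1: rank ker ∂_1 − rank ∂_2 = (21 − 6) − 13 = 2, and the invariant factors of ∂_2 are all 1, so H_1 = Z^2.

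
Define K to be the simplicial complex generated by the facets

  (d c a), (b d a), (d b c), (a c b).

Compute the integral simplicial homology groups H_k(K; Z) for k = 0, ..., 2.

K has 4 vertices, 6 edges, 4 triangles.
rank ∂_0 = 0, rank ∂_1 = 3 ⇒ b_0 = 4 − 0 − 3 = 1; all invariant factors of ∂_1 are 1 so no torsion. So H_0 ≅ Z.
rank ∂_1 = 3, rank ∂_2 = 3 ⇒ b_1 = 6 − 3 − 3 = 0; all invariant factors of ∂_2 are 1 so no torsion. So H_1 ≅ 0.
rank ∂_2 = 3, rank ∂_3 = 0 ⇒ b_2 = 4 − 3 − 0 = 1. So H_2 ≅ Z.

H_0 ≅ Z,  H_1 = 0,  H_2 ≅ Z.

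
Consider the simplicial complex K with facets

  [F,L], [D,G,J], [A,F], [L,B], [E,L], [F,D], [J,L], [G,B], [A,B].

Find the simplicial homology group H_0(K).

We work with the vertex ordering A < B < D < E < F < G < J < L. The simplices of K, each written with vertices in increasing order, are:

  0-simplices (8): A, B, D, E, F, G, J, L
  1-simplices (11): AB, AF, BG, BL, DF, DG, DJ, EL, FL, GJ, JL
  2-simplices (1): DGJ

giving chain groups C_0 ≅ Z^8, C_1 ≅ Z^11, C_2 ≅ Z^1.

∂_1: C_1 → C_0 maps an edge to its endpoints' difference, ∂[p,q] = q − p.
The resulting 8×11 matrix has rank 7, and its Smith normal form has invariant factors (1,1,1,1,1,1,1).

Boundary ∂_2: C_2 → C_1 maps a triangle to the signed sum of its edges. For instance
  ∂DGJ = GJ − DJ + DG.
As a 11×1 matrix over Z this has rank 1, with invariant factors (1).

From H_k ≅ ker(∂_k) / im(∂_{k+1}) we obtain:

  H_0: rank C_0 − rank ∂_1 = 8 − 7 = 1, and the invariant factors of ∂_1 are all 1, so H_0 = Z.

H_0 ≅ Z.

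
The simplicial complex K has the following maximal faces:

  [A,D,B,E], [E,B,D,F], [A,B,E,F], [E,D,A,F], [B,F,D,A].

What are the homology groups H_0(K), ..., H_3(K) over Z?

We work with the vertex ordering A < B < D < E < F. The simplices of K, each written with vertices in increasing order, are:

  0-simplices (5): A, B, D, E, F
  1-simplices (10): AB, AD, AE, AF, BD, BE, BF, DE, DF, EF
  2-simplices (10): ABD, ABE, ABF, ADE, ADF, AEF, BDE, BDF, BEF, DEF
  3-simplices (5): ABDE, ABDF, ABEF, ADEF, BDEF

so the chain groups are C_0 ≅ Z^5, C_1 ≅ Z^10, C_2 ≅ Z^10, C_3 ≅ Z^5.

The boundary map ∂_1: C_1 → C_0 sends each edge [p,q] (with p < q) to q − p. For instance
  ∂AF = F − A.
This gives a 5×10 integer matrix of rank 4; reducing to Smith normal form yields diagonal entries (1,1,1,1).

Boundary ∂_2: C_2 → C_1 acts by ∂[p,q,r] = [q,r] − [p,r] + [p,q]. For instance
  ∂ABD = BD − AD + AB,
  ∂AEF = EF − AF + AE.
The 10×10 boundary matrix has rank 6 and Smith normal form diag(1,1,1,1,1,1).

The boundary map ∂_3: C_3 → C_2 sends each 3-simplex σ to the alternating sum Σ_i (−1)^i (σ with its i-th vertex removed). For instance
  ∂ABEF = BEF − AEF + ABF − ABE,
  ∂BDEF = DEF − BEF + BDF − BDE.
The resulting 10×5 matrix has rank 4, and its Smith normal form has invariant factors (1,1,1,1).

Now H_k = ker ∂_k / im ∂_{k+1}, so:

  H_0: rank C_0 − rank ∂_1 = 5 − 4 = 1, and the invariant factors of ∂_1 are all 1, so H_0 = Z.
  H_1: rank ker ∂_1 − rank ∂_2 = (10 − 4) − 6 = 0, and the invariant factors of ∂_2 are all 1, so H_1 = 0.
  H_2: rank ker ∂_2 − rank ∂_3 = (10 − 6) − 4 = 0, and the invariant factors of ∂_3 are all 1, so H_2 = 0.
  H_3: rank ker ∂_3 − rank ∂_4 = (5 − 4) − 0 = 1, and there is no ∂_4, so H_3 = Z.

As a check, the Euler characteristic is 5 − 10 + 10 − 5 = 0, which agrees with 1 − 0 + 0 − 1 = 0.

H_0 = Z,  H_1 = 0,  H_2 = 0,  H_3 = Z.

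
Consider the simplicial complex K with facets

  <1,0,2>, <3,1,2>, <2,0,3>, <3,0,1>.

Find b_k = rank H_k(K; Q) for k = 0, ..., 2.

b_0 = 1, b_1 = 0, b_2 = 1.

Fix the vertex order 0 < 1 < 2 < 3 and write every simplex with vertices in increasing order. Then dim K = 2 and the simplices of K are:

  0-simplices (4): [0], [1], [2], [3]
  1-simplices (6): [0,1], [0,2], [0,3], [1,2], [1,3], [2,3]
  2-simplices (4): [0,1,2], [0,1,3], [0,2,3], [1,2,3]

so the chain groups are C_0 ≅ Z^4, C_1 ≅ Z^6, C_2 ≅ Z^4.

∂_1: C_1 → C_0 sends each edge [p,q] (with p < q) to q − p. For instance
  ∂[0,1] = [1] − [0].
As a 4×6 matrix over Z this has rank 3, with invariant factors (1,1,1).

The boundary map ∂_2: C_2 → C_1 sends each 2-simplex [p,q,r] to [q,r] − [p,r] + [p,q]. For instance
  ∂[0,2,3] = [2,3] − [0,3] + [0,2],
  ∂[0,1,3] = [1,3] − [0,3] + [0,1].
This gives a 6×4 integer matrix of rank 3; reducing to Smith normal form yields diagonal entries (1,1,1).

From H_k ≅ ker(∂_k) / im(∂_{k+1}) we obtain:

  H_0: rank C_0 − rank ∂_1 = 4 − 3 = 1, and the invariant factors of ∂_1 are all 1, so H_0 ≅ Z.
  H_1: rank ker ∂_1 − rank ∂_2 = (6 − 3) − 3 = 0, and the invariant factors of ∂_2 are all 1, so H_1 ≅ 0.
  H_2: rank ker ∂_2 − rank ∂_3 = (4 − 3) − 0 = 1, and there is no ∂_3, so H_2 ≅ Z.

Hence the Betti numbers are b_0 = 1, b_1 = 0, b_2 = 1.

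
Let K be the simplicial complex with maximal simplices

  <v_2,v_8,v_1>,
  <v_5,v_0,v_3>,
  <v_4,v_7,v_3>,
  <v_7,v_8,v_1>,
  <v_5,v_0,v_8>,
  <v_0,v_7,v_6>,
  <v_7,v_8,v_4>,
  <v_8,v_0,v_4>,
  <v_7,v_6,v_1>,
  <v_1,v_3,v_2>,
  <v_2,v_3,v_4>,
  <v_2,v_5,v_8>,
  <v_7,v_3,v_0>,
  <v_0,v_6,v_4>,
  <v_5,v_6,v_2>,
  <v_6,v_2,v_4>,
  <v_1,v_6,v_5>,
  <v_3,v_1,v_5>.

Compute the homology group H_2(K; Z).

H_2 = 0.

K has 9 vertices, 27 edges, 18 triangles.
rank ∂_2 = 18, rank ∂_3 = 0 ⇒ b_2 = 18 − 18 − 0 = 0. So H_2 = 0.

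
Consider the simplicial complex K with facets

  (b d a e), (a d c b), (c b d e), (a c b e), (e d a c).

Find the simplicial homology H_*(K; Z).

H_0 = Z,  H_1 = 0,  H_2 = 0,  H_3 = Z.

K has 5 vertices, 10 edges, 10 triangles, 5 3-simplices.
rank ∂_0 = 0, rank ∂_1 = 4 ⇒ b_0 = 5 − 0 − 4 = 1; all invariant factors of ∂_1 are 1 so no torsion. So H_0 = Z.
rank ∂_1 = 4, rank ∂_2 = 6 ⇒ b_1 = 10 − 4 − 6 = 0; all invariant factors of ∂_2 are 1 so no torsion. So H_1 = 0.
rank ∂_2 = 6, rank ∂_3 = 4 ⇒ b_2 = 10 − 6 − 4 = 0; all invariant factors of ∂_3 are 1 so no torsion. So H_2 = 0.
rank ∂_3 = 4, rank ∂_4 = 0 ⇒ b_3 = 5 − 4 − 0 = 1. So H_3 = Z.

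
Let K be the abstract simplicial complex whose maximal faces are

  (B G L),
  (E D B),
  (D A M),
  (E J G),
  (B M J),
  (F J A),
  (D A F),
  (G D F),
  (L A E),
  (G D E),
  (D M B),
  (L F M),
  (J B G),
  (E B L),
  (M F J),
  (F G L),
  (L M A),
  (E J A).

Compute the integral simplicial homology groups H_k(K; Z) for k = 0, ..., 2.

H_0 ≅ Z,  H_1 ≅ Z ⊕ Z/2,  H_2 = 0.

Take the total order A < B < D < E < F < G < J < L < M on the vertex set. Then K (dimension 2) consists of the simplices:

  0-simplices (9): A, B, D, E, F, G, J, L, M
  1-simplices (27): AD, AE, AF, AJ, AL, AM, BD, BE, BG, BJ, BL, BM, DE, DF, DG, DM, EG, EJ, EL, FG, FJ, FL, FM, GJ, GL, JM, LM
  2-simplices (18): ADF, ADM, AEJ, AEL, AFJ, ALM, BDE, BDM, BEL, BGJ, BGL, BJM, DEG, DFG, EGJ, FGL, FJM, FLM

giving chain groups C_0 ≅ Z^9, C_1 ≅ Z^27, C_2 ≅ Z^18.

∂_1: C_1 → C_0 is given by ∂[p,q] = [q] − [p]. For instance
  ∂BD = D − B.
The resulting 9×27 matrix has rank 8, and its Smith normal form has invariant factors (1,1,1,1,1,1,1,1).

Boundary ∂_2: C_2 → C_1 sends each 2-simplex [p,q,r] to [q,r] − [p,r] + [p,q]. For instance
  ∂FGL = GL − FL + FG,
  ∂EGJ = GJ − EJ + EG.
As a 27×18 matrix over Z this has rank 18, with invariant factors (1,1,1,1,1,1,1,1,1,1,1,1,1,1,1,1,1,2).

Computing H_k = (kernel of ∂_k) / (image of ∂_{k+1}):

  H_0: rank C_0 − rank ∂_1 = 9 − 8 = 1, and the invariant factors of ∂_1 are all 1, so H_0 ≅ Z.
  H_1: rank ker ∂_1 − rank ∂_2 = (27 − 8) − 18 = 1, and ∂_2 has invariant factor 2 > 1, so H_1 ≅ Z ⊕ Z/2.
  H_2: rank ker ∂_2 − rank ∂_3 = (18 − 18) − 0 = 0, and there is no ∂_3, so H_2 ≅ 0.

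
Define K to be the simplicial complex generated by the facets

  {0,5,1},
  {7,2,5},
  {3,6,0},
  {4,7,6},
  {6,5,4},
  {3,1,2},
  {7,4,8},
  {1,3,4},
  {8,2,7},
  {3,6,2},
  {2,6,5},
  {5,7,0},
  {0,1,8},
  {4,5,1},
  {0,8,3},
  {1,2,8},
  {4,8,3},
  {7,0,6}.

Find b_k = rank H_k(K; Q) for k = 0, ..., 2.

Order the vertices as 0 < 1 < 2 < 3 < 4 < 5 < 6 < 7 < 8. Listing each simplex with vertices in this order, K has dimension 2 with simplices:

  0-simplices (9): [0], [1], [2], [3], [4], [5], [6], [7], [8]
  1-simplices (27): (27 of them)
  2-simplices (18): [0,1,5], [0,1,8], [0,3,6], [0,3,8], [0,5,7], [0,6,7], [1,2,3], [1,2,8], [1,3,4], [1,4,5], [2,3,6], [2,5,6], [2,5,7], [2,7,8], [3,4,8], [4,5,6], [4,6,7], [4,7,8]

giving chain groups C_0 ≅ Z^9, C_1 ≅ Z^27, C_2 ≅ Z^18.

The boundary map ∂_1: C_1 → C_0 is given by ∂[p,q] = [q] − [p]. For instance
  ∂[6,7] = [7] − [6].
As a 9×27 matrix over Z this has rank 8, with invariant factors (1,1,1,1,1,1,1,1).

The boundary map ∂_2: C_2 → C_1 acts by ∂[p,q,r] = [q,r] − [p,r] + [p,q]. For instance
  ∂[1,4,5] = [4,5] − [1,5] + [1,4],
  ∂[3,4,8] = [4,8] − [3,8] + [3,4].
This gives a 27×18 integer matrix of rank 18; reducing to Smith normal form yields diagonal entries (1,1,1,1,1,1,1,1,1,1,1,1,1,1,1,1,1,2).

Computing H_k = (kernel of ∂_k) / (image of ∂_{k+1}):

  H_0: rank C_0 − rank ∂_1 = 9 − 8 = 1, and the invariant factors of ∂_1 are all 1, so H_0 ≅ Z.
  H_1: rank ker ∂_1 − rank ∂_2 = (27 − 8) − 18 = 1, and ∂_2 has invariant factor 2 > 1, so H_1 ≅ Z ⊕ Z_2.
  H_2: rank ker ∂_2 − rank ∂_3 = (18 − 18) − 0 = 0, and there is no ∂_3, so H_2 ≅ 0.

Hence the Betti numbers are b_0 = 1, b_1 = 1, b_2 = 0.

b_0 = 1, b_1 = 1, b_2 = 0.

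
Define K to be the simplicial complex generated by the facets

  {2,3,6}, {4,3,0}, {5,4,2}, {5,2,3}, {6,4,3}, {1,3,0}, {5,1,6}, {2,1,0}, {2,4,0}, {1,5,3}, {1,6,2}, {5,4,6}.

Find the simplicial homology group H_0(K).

H_0 ≅ Z.

Take the total order 0 < 1 < 2 < 3 < 4 < 5 < 6 on the vertex set. Then K (dimension 2) consists of the simplices:

  0-simplices (7): [0], [1], [2], [3], [4], [5], [6]
  1-simplices (18): [0,1], [0,2], [0,3], [0,4], [1,2], [1,3], [1,5], [1,6], [2,3], [2,4], [2,5], [2,6], [3,4], [3,5], [3,6], [4,5], [4,6], [5,6]
  2-simplices (12): [0,1,2], [0,1,3], [0,2,4], [0,3,4], [1,2,6], [1,3,5], [1,5,6], [2,3,5], [2,3,6], [2,4,5], [3,4,6], [4,5,6]

so the chain groups are C_0 ≅ Z^7, C_1 ≅ Z^18, C_2 ≅ Z^12.

∂_1: C_1 → C_0 maps an edge to its endpoints' difference, ∂[p,q] = q − p. For instance
  ∂[3,6] = [6] − [3].
The resulting 7×18 matrix has rank 6, and its Smith normal form has invariant factors (1,1,1,1,1,1).

∂_2: C_2 → C_1 maps a triangle to the signed sum of its edges. For instance
  ∂[0,1,3] = [1,3] − [0,3] + [0,1],
  ∂[4,5,6] = [5,6] − [4,6] + [4,5].
As a 18×12 matrix over Z this has rank 12, with invariant factors (1,1,1,1,1,1,1,1,1,1,1,2).

From H_k ≅ ker(∂_k) / im(∂_{k+1}) we obtain:

  H_0: rank C_0 − rank ∂_1 = 7 − 6 = 1, and the invariant factors of ∂_1 are all 1, so H_0 ≅ Z.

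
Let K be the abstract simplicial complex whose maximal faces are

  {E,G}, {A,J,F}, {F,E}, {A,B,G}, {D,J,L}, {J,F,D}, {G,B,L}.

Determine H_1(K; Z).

K has 8 vertices, 14 edges, 5 triangles.
rank ∂_1 = 7, rank ∂_2 = 5 ⇒ b_1 = 14 − 7 − 5 = 2; all invariant factors of ∂_2 are 1 so no torsion. So H_1 = Z^2.

H_1 = Z^2.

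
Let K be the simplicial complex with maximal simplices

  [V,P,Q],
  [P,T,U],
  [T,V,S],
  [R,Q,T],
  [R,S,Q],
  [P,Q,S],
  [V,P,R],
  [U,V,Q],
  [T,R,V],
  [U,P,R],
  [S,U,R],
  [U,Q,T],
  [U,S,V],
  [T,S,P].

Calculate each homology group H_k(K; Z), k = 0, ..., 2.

H_0 = Z,  H_1 = Z^2,  H_2 = Z.

Fix the vertex order P < Q < R < S < T < U < V and write every simplex with vertices in increasing order. Then dim K = 2 and the simplices of K are:

  0-simplices (7): P, Q, R, S, T, U, V
  1-simplices (21): PQ, PR, PS, PT, PU, PV, QR, QS, QT, QU, QV, RS, RT, RU, RV, ST, SU, SV, TU, TV, UV
  2-simplices (14): PQS, PQV, PRU, PRV, PST, PTU, QRS, QRT, QTU, QUV, RSU, RTV, STV, SUV

Hence C_0 ≅ Z^7, C_1 ≅ Z^21, C_2 ≅ Z^14.

The boundary map ∂_1: C_1 → C_0 maps an edge to its endpoints' difference, ∂[p,q] = q − p. For instance
  ∂QU = U − Q.
As a 7×21 matrix over Z this has rank 6, with invariant factors (1,1,1,1,1,1).

The boundary map ∂_2: C_2 → C_1 maps a triangle to the signed sum of its edges. For instance
  ∂PRV = RV − PV + PR,
  ∂SUV = UV − SV + SU.
The resulting 21×14 matrix has rank 13, and its Smith normal form has invariant factors (1,1,1,1,1,1,1,1,1,1,1,1,1).

From H_k ≅ ker(∂_k) / im(∂_{k+1}) we obtain:

  H_0: rank C_0 − rank ∂_1 = 7 − 6 = 1, and the invariant factors of ∂_1 are all 1, so H_0 = Z.
  H_1: rank ker ∂_1 − rank ∂_2 = (21 − 6) − 13 = 2, and the invariant factors of ∂_2 are all 1, so H_1 = Z^2.
  H_2: rank ker ∂_2 − rank ∂_3 = (14 − 13) − 0 = 1, and there is no ∂_3, so H_2 = Z.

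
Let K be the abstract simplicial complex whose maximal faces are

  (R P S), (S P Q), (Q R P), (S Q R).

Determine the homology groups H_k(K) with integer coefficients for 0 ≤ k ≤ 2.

H_0 = Z,  H_1 = 0,  H_2 = Z.

We work with the vertex ordering P < Q < R < S. The simplices of K, each written with vertices in increasing order, are:

  0-simplices (4): P, Q, R, S
  1-simplices (6): PQ, PR, PS, QR, QS, RS
  2-simplices (4): PQR, PQS, PRS, QRS

Hence C_0 ≅ Z^4, C_1 ≅ Z^6, C_2 ≅ Z^4.

∂_1: C_1 → C_0 maps an edge to its endpoints' difference, ∂[p,q] = q − p. For instance
  ∂PQ = Q − P.
This gives a 4×6 integer matrix of rank 3; reducing to Smith normal form yields diagonal entries (1,1,1).

The boundary map ∂_2: C_2 → C_1 sends each 2-simplex [p,q,r] to [q,r] − [p,r] + [p,q]. For instance
  ∂PRS = RS − PS + PR,
  ∂QRS = RS − QS + QR.
This gives a 6×4 integer matrix of rank 3; reducing to Smith normal form yields diagonal entries (1,1,1).

Reading off H_k = ker ∂_k / im ∂_{k+1}:

  H_0: rank C_0 − rank ∂_1 = 4 − 3 = 1, and the invariant factors of ∂_1 are all 1, so H_0 ≅ Z.
  H_1: rank ker ∂_1 − rank ∂_2 = (6 − 3) − 3 = 0, and the invariant factors of ∂_2 are all 1, so H_1 ≅ 0.
  H_2: rank ker ∂_2 − rank ∂_3 = (4 − 3) − 0 = 1, and there is no ∂_3, so H_2 ≅ Z.

(K is a triangulation of the 2-sphere S^2.)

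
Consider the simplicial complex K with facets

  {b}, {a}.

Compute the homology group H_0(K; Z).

H_0 = Z^2.

We work with the vertex ordering a < b. The simplices of K, each written with vertices in increasing order, are:

  0-simplices (2): a, b

giving chain groups C_0 ≅ Z^2.

Now H_k = ker ∂_k / im ∂_{k+1}, so:

  H_0: rank C_0 − rank ∂_1 = 2 − 0 = 2, and there is no ∂_1, so H_0 ≅ Z^2.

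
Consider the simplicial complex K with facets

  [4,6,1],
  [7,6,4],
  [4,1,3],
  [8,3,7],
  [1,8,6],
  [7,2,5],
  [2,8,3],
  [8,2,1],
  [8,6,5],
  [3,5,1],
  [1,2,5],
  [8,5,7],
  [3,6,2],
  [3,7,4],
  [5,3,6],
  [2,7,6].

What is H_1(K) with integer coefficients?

We work with the vertex ordering 1 < 2 < 3 < 4 < 5 < 6 < 7 < 8. The simplices of K, each written with vertices in increasing order, are:

  0-simplices (8): [1], [2], [3], [4], [5], [6], [7], [8]
  1-simplices (24): (24 of them)
  2-simplices (16): [1,2,5], [1,2,8], [1,3,4], [1,3,5], [1,4,6], [1,6,8], [2,3,6], [2,3,8], [2,5,7], [2,6,7], [3,4,7], [3,5,6], [3,7,8], [4,6,7], [5,6,8], [5,7,8]

Hence C_0 ≅ Z^8, C_1 ≅ Z^24, C_2 ≅ Z^16.

Boundary ∂_1: C_1 → C_0 sends each edge [p,q] (with p < q) to q − p.
The 8×24 boundary matrix has rank 7 and Smith normal form diag(1,1,1,1,1,1,1).

∂_2: C_2 → C_1 maps a triangle to the signed sum of its edges. For instance
  ∂[2,3,6] = [3,6] − [2,6] + [2,3],
  ∂[4,6,7] = [6,7] − [4,7] + [4,6].
This gives a 24×16 integer matrix of rank 15; reducing to Smith normal form yields diagonal entries (1,1,1,1,1,1,1,1,1,1,1,1,1,1,1).

From H_k ≅ ker(∂_k) / im(∂_{k+1}) we obtain:

  H_1: rank ker ∂_1 − rank ∂_2 = (24 − 7) − 15 = 2, and the invariant factors of ∂_2 are all 1, so H_1 ≅ Z^2.

H_1 ≅ Z^2.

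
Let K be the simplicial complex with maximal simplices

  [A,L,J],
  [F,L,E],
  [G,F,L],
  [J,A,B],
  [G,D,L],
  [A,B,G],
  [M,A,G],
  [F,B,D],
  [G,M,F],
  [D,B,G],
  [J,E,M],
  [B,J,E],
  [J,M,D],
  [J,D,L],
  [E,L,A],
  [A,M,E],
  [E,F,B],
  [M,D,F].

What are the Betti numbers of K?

b_0 = 1, b_1 = 1, b_2 = 0.

Fix the vertex order A < B < D < E < F < G < J < L < M and write every simplex with vertices in increasing order. Then dim K = 2 and the simplices of K are:

  0-simplices (9): A, B, D, E, F, G, J, L, M
  1-simplices (27): AB, AE, AG, AJ, AL, AM, BD, BE, BF, BG, BJ, DF, DG, DJ, DL, DM, EF, EJ, EL, EM, FG, FL, FM, GL, GM, JL, JM
  2-simplices (18): ABG, ABJ, AEL, AEM, AGM, AJL, BDF, BDG, BEF, BEJ, DFM, DGL, DJL, DJM, EFL, EJM, FGL, FGM

giving chain groups C_0 ≅ Z^9, C_1 ≅ Z^27, C_2 ≅ Z^18.

The boundary map ∂_1: C_1 → C_0 maps an edge to its endpoints' difference, ∂[p,q] = q − p. For instance
  ∂DL = L − D.
As a 9×27 matrix over Z this has rank 8, with invariant factors (1,1,1,1,1,1,1,1).

The boundary map ∂_2: C_2 → C_1 acts by ∂[p,q,r] = [q,r] − [p,r] + [p,q]. For instance
  ∂AEL = EL − AL + AE,
  ∂BEF = EF − BF + BE.
This gives a 27×18 integer matrix of rank 18; reducing to Smith normal form yields diagonal entries (1,1,1,1,1,1,1,1,1,1,1,1,1,1,1,1,1,2).

Reading off H_k = ker ∂_k / im ∂_{k+1}:

  H_0: rank C_0 − rank ∂_1 = 9 − 8 = 1, and the invariant factors of ∂_1 are all 1, so H_0 = Z.
  H_1: rank ker ∂_1 − rank ∂_2 = (27 − 8) − 18 = 1, and ∂_2 has invariant factor 2 > 1, so H_1 = Z ⊕ Z/2Z.
  H_2: rank ker ∂_2 − rank ∂_3 = (18 − 18) − 0 = 0, and there is no ∂_3, so H_2 = 0.

As a check, the Euler characteristic is 9 − 27 + 18 = 0, which agrees with 1 − 1 + 0 = 0.

Hence the Betti numbers are b_0 = 1, b_1 = 1, b_2 = 0.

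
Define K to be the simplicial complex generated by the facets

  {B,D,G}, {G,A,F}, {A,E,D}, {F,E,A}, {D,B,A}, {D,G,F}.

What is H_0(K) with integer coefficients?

We work with the vertex ordering A < B < D < E < F < G. The simplices of K, each written with vertices in increasing order, are:

  0-simplices (6): A, B, D, E, F, G
  1-simplices (12): AB, AD, AE, AF, AG, BD, BG, DE, DF, DG, EF, FG
  2-simplices (6): ABD, ADE, AEF, AFG, BDG, DFG

so the chain groups are C_0 ≅ Z^6, C_1 ≅ Z^12, C_2 ≅ Z^6.

Boundary ∂_1: C_1 → C_0 is given by ∂[p,q] = [q] − [p]. For instance
  ∂AB = B − A.
As a 6×12 matrix over Z this has rank 5, with invariant factors (1,1,1,1,1).

∂_2: C_2 → C_1 maps a triangle to the signed sum of its edges. For instance
  ∂ABD = BD − AD + AB,
  ∂ADE = DE − AE + AD.
As a 12×6 matrix over Z this has rank 6, with invariant factors (1,1,1,1,1,1).

Computing H_k = (kernel of ∂_k) / (image of ∂_{k+1}):

  H_0: rank C_0 − rank ∂_1 = 6 − 5 = 1, and the invariant factors of ∂_1 are all 1, so H_0 ≅ Z.

H_0 ≅ Z.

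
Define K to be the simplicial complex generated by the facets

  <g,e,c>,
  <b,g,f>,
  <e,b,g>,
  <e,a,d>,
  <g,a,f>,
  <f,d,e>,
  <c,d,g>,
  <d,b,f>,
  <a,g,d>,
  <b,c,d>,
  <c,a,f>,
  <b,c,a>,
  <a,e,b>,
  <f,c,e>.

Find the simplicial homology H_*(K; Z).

H_0 = Z,  H_1 = Z^2,  H_2 = Z.

Order the vertices as a < b < c < d < e < f < g. Listing each simplex with vertices in this order, K has dimension 2 with simplices:

  0-simplices (7): a, b, c, d, e, f, g
  1-simplices (21): ab, ac, ad, ae, af, ag, bc, bd, be, bf, bg, cd, ce, cf, cg, de, df, dg, ef, eg, fg
  2-simplices (14): abc, abe, acf, ade, adg, afg, bcd, bdf, beg, bfg, cdg, cef, ceg, def

giving chain groups C_0 ≅ Z^7, C_1 ≅ Z^21, C_2 ≅ Z^14.

The boundary map ∂_1: C_1 → C_0 maps an edge to its endpoints' difference, ∂[p,q] = q − p. For instance
  ∂bc = c − b.
As a 7×21 matrix over Z this has rank 6, with invariant factors (1,1,1,1,1,1).

∂_2: C_2 → C_1 sends each 2-simplex [p,q,r] to [q,r] − [p,r] + [p,q]. For instance
  ∂beg = eg − bg + be,
  ∂ceg = eg − cg + ce.
The 21×14 boundary matrix has rank 13 and Smith normal form diag(1,1,1,1,1,1,1,1,1,1,1,1,1).

Reading off H_k = ker ∂_k / im ∂_{k+1}:

  H_0: rank C_0 − rank ∂_1 = 7 − 6 = 1, and the invariant factors of ∂_1 are all 1, so H_0 = Z.
  H_1: rank ker ∂_1 − rank ∂_2 = (21 − 6) − 13 = 2, and the invariant factors of ∂_2 are all 1, so H_1 = Z^2.
  H_2: rank ker ∂_2 − rank ∂_3 = (14 − 13) − 0 = 1, and there is no ∂_3, so H_2 = Z.

As a check, the Euler characteristic is 7 − 21 + 14 = 0, which agrees with 1 − 2 + 1 = 0.
(K is a triangulation of the torus T^2.)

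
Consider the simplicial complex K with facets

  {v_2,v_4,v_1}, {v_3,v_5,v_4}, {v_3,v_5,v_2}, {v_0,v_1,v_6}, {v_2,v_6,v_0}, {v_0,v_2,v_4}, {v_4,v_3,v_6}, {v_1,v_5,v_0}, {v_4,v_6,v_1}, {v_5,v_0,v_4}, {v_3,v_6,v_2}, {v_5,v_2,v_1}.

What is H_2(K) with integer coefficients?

Take the total order v_0 < v_1 < v_2 < v_3 < v_4 < v_5 < v_6 on the vertex set. Then K (dimension 2) consists of the simplices:

  0-simplices (7): [v_0], [v_1], [v_2], [v_3], [v_4], [v_5], [v_6]
  1-simplices (18): (18 of them)
  2-simplices (12): (12 of them)

so the chain groups are C_0 ≅ Z^7, C_1 ≅ Z^18, C_2 ≅ Z^12.

The boundary map ∂_1: C_1 → C_0 sends each edge [p,q] (with p < q) to q − p.
This gives a 7×18 integer matrix of rank 6; reducing to Smith normal form yields diagonal entries (1,1,1,1,1,1).

Boundary ∂_2: C_2 → C_1 maps a triangle to the signed sum of its edges. For instance
  ∂[v_1,v_2,v_5] = [v_2,v_5] − [v_1,v_5] + [v_1,v_2],
  ∂[v_2,v_3,v_6] = [v_3,v_6] − [v_2,v_6] + [v_2,v_3].
As a 18×12 matrix over Z this has rank 12, with invariant factors (1,1,1,1,1,1,1,1,1,1,1,2).

Now H_k = ker ∂_k / im ∂_{k+1}, so:

  H_2: rank ker ∂_2 − rank ∂_3 = (12 − 12) − 0 = 0, and there is no ∂_3, so H_2 = 0.

H_2 = 0.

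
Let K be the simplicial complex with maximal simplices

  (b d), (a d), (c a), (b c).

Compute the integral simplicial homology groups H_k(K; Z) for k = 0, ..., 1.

Take the total order a < b < c < d on the vertex set. Then K (dimension 1) consists of the simplices:

  0-simplices (4): a, b, c, d
  1-simplices (4): ac, ad, bc, bd

so the chain groups are C_0 ≅ Z^4, C_1 ≅ Z^4.

The boundary map ∂_1: C_1 → C_0 maps an edge to its endpoints' difference, ∂[p,q] = q − p.
As a 4×4 matrix over Z this has rank 3, with invariant factors (1,1,1).

From H_k ≅ ker(∂_k) / im(∂_{k+1}) we obtain:

  H_0: rank C_0 − rank ∂_1 = 4 − 3 = 1, and the invariant factors of ∂_1 are all 1, so H_0 = Z.
  H_1: rank ker ∂_1 − rank ∂_2 = (4 − 3) − 0 = 1, and there is no ∂_2, so H_1 = Z.

H_0 ≅ Z,  H_1 ≅ Z.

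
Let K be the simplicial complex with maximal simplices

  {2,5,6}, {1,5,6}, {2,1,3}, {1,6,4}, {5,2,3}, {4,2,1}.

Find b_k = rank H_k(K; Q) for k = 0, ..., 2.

b_0 = 1, b_1 = 1, b_2 = 0.

Order the vertices as 1 < 2 < 3 < 4 < 5 < 6. Listing each simplex with vertices in this order, K has dimension 2 with simplices:

  0-simplices (6): [1], [2], [3], [4], [5], [6]
  1-simplices (12): [1,2], [1,3], [1,4], [1,5], [1,6], [2,3], [2,4], [2,5], [2,6], [3,5], [4,6], [5,6]
  2-simplices (6): [1,2,3], [1,2,4], [1,4,6], [1,5,6], [2,3,5], [2,5,6]

giving chain groups C_0 ≅ Z^6, C_1 ≅ Z^12, C_2 ≅ Z^6.

Boundary ∂_1: C_1 → C_0 is given by ∂[p,q] = [q] − [p].
This gives a 6×12 integer matrix of rank 5; reducing to Smith normal form yields diagonal entries (1,1,1,1,1).

∂_2: C_2 → C_1 acts by ∂[p,q,r] = [q,r] − [p,r] + [p,q]. For instance
  ∂[2,5,6] = [5,6] − [2,6] + [2,5],
  ∂[1,4,6] = [4,6] − [1,6] + [1,4].
The resulting 12×6 matrix has rank 6, and its Smith normal form has invariant factors (1,1,1,1,1,1).

Reading off H_k = ker ∂_k / im ∂_{k+1}:

  H_0: rank C_0 − rank ∂_1 = 6 − 5 = 1, and the invariant factors of ∂_1 are all 1, so H_0 = Z.
  H_1: rank ker ∂_1 − rank ∂_2 = (12 − 5) − 6 = 1, and the invariant factors of ∂_2 are all 1, so H_1 = Z.
  H_2: rank ker ∂_2 − rank ∂_3 = (6 − 6) − 0 = 0, and there is no ∂_3, so H_2 = 0.

Hence the Betti numbers are b_0 = 1, b_1 = 1, b_2 = 0.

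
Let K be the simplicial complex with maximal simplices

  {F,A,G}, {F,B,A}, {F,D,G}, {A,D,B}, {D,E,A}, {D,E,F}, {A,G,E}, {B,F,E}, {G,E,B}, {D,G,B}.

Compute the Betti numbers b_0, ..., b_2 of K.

b_0 = 1, b_1 = 0, b_2 = 0.

Take the total order A < B < D < E < F < G on the vertex set. Then K (dimension 2) consists of the simplices:

  0-simplices (6): A, B, D, E, F, G
  1-simplices (15): AB, AD, AE, AF, AG, BD, BE, BF, BG, DE, DF, DG, EF, EG, FG
  2-simplices (10): ABD, ABF, ADE, AEG, AFG, BDG, BEF, BEG, DEF, DFG

giving chain groups C_0 ≅ Z^6, C_1 ≅ Z^15, C_2 ≅ Z^10.

Boundary ∂_1: C_1 → C_0 is given by ∂[p,q] = [q] − [p].
As a 6×15 matrix over Z this has rank 5, with invariant factors (1,1,1,1,1).

Boundary ∂_2: C_2 → C_1 acts by ∂[p,q,r] = [q,r] − [p,r] + [p,q]. For instance
  ∂BDG = DG − BG + BD,
  ∂ABF = BF − AF + AB.
The 15×10 boundary matrix has rank 10 and Smith normal form diag(1,1,1,1,1,1,1,1,1,2).

Reading off H_k = ker ∂_k / im ∂_{k+1}:

  H_0: rank C_0 − rank ∂_1 = 6 − 5 = 1, and the invariant factors of ∂_1 are all 1, so H_0 = Z.
  H_1: rank ker ∂_1 − rank ∂_2 = (15 − 5) − 10 = 0, and ∂_2 has invariant factor 2 > 1, so H_1 = Z/2.
  H_2: rank ker ∂_2 − rank ∂_3 = (10 − 10) − 0 = 0, and there is no ∂_3, so H_2 = 0.

Hence the Betti numbers are b_0 = 1, b_1 = 0, b_2 = 0.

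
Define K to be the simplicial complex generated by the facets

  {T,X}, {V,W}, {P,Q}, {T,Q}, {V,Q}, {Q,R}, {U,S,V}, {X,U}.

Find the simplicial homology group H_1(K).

Order the vertices as P < Q < R < S < T < U < V < W < X. Listing each simplex with vertices in this order, K has dimension 2 with simplices:

  0-simplices (9): P, Q, R, S, T, U, V, W, X
  1-simplices (10): PQ, QR, QT, QV, SU, SV, TX, UV, UX, VW
  2-simplices (1): SUV

so the chain groups are C_0 ≅ Z^9, C_1 ≅ Z^10, C_2 ≅ Z^1.

Boundary ∂_1: C_1 → C_0 sends each edge [p,q] (with p < q) to q − p.
As a 9×10 matrix over Z this has rank 8, with invariant factors (1,1,1,1,1,1,1,1).

∂_2: C_2 → C_1 maps a triangle to the signed sum of its edges. For instance
  ∂SUV = UV − SV + SU.
As a 10×1 matrix over Z this has rank 1, with invariant factors (1).

Computing H_k = (kernel of ∂_k) / (image of ∂_{k+1}):

  H_1: rank ker ∂_1 − rank ∂_2 = (10 − 8) − 1 = 1, and the invariant factors of ∂_2 are all 1, so H_1 ≅ Z.

H_1 = Z.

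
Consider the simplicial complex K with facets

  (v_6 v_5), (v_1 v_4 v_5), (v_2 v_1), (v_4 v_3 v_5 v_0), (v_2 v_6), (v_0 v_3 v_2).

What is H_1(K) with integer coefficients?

Order the vertices as v_0 < v_1 < v_2 < v_3 < v_4 < v_5 < v_6. Listing each simplex with vertices in this order, K has dimension 3 with simplices:

  0-simplices (7): [v_0], [v_1], [v_2], [v_3], [v_4], [v_5], [v_6]
  1-simplices (13): [v_0,v_2], [v_0,v_3], [v_0,v_4], [v_0,v_5], [v_1,v_2], [v_1,v_4], [v_1,v_5], [v_2,v_3], [v_2,v_6], [v_3,v_4], [v_3,v_5], [v_4,v_5], [v_5,v_6]
  2-simplices (6): [v_0,v_2,v_3], [v_0,v_3,v_4], [v_0,v_3,v_5], [v_0,v_4,v_5], [v_1,v_4,v_5], [v_3,v_4,v_5]
  3-simplices (1): [v_0,v_3,v_4,v_5]

giving chain groups C_0 ≅ Z^7, C_1 ≅ Z^13, C_2 ≅ Z^6, C_3 ≅ Z^1.

∂_1: C_1 → C_0 sends each edge [p,q] (with p < q) to q − p.
This gives a 7×13 integer matrix of rank 6; reducing to Smith normal form yields diagonal entries (1,1,1,1,1,1).

Boundary ∂_2: C_2 → C_1 sends each 2-simplex [p,q,r] to [q,r] − [p,r] + [p,q]. For instance
  ∂[v_1,v_4,v_5] = [v_4,v_5] − [v_1,v_5] + [v_1,v_4],
  ∂[v_0,v_3,v_4] = [v_3,v_4] − [v_0,v_4] + [v_0,v_3].
This gives a 13×6 integer matrix of rank 5; reducing to Smith normal form yields diagonal entries (1,1,1,1,1).

The boundary map ∂_3: C_3 → C_2 sends each 3-simplex σ to the alternating sum Σ_i (−1)^i (σ with its i-th vertex removed). For instance
  ∂[v_0,v_3,v_4,v_5] = [v_3,v_4,v_5] − [v_0,v_4,v_5] + [v_0,v_3,v_5] − [v_0,v_3,v_4].
As a 6×1 matrix over Z this has rank 1, with invariant factors (1).

Reading off H_k = ker ∂_k / im ∂_{k+1}:

  H_1: rank ker ∂_1 − rank ∂_2 = (13 − 6) − 5 = 2, and the invariant factors of ∂_2 are all 1, so H_1 ≅ Z^2.

H_1 = Z^2.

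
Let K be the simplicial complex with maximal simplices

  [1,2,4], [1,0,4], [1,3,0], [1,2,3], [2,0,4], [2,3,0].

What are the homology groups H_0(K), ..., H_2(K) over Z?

K has 5 vertices, 9 edges, 6 triangles.
rank ∂_0 = 0, rank ∂_1 = 4 ⇒ b_0 = 5 − 0 − 4 = 1; all invariant factors of ∂_1 are 1 so no torsion. So H_0 ≅ Z.
rank ∂_1 = 4, rank ∂_2 = 5 ⇒ b_1 = 9 − 4 − 5 = 0; all invariant factors of ∂_2 are 1 so no torsion. So H_1 ≅ 0.
rank ∂_2 = 5, rank ∂_3 = 0 ⇒ b_2 = 6 − 5 − 0 = 1. So H_2 ≅ Z.

H_0 ≅ Z,  H_1 = 0,  H_2 ≅ Z.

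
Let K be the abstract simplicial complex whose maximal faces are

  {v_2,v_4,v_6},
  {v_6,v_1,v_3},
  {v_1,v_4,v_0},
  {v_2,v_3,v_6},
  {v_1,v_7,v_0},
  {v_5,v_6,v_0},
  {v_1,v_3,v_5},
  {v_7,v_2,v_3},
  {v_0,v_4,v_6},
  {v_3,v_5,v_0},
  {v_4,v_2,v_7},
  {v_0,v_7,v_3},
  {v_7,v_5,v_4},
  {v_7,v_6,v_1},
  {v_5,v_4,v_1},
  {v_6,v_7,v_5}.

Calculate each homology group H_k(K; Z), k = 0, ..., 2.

Order the vertices as v_0 < v_1 < v_2 < v_3 < v_4 < v_5 < v_6 < v_7. Listing each simplex with vertices in this order, K has dimension 2 with simplices:

  0-simplices (8): [v_0], [v_1], [v_2], [v_3], [v_4], [v_5], [v_6], [v_7]
  1-simplices (24): (24 of them)
  2-simplices (16): (16 of them)

Hence C_0 ≅ Z^8, C_1 ≅ Z^24, C_2 ≅ Z^16.

The boundary map ∂_1: C_1 → C_0 is given by ∂[p,q] = [q] − [p].
This gives a 8×24 integer matrix of rank 7; reducing to Smith normal form yields diagonal entries (1,1,1,1,1,1,1).

Boundary ∂_2: C_2 → C_1 sends each 2-simplex [p,q,r] to [q,r] − [p,r] + [p,q]. For instance
  ∂[v_4,v_5,v_7] = [v_5,v_7] − [v_4,v_7] + [v_4,v_5],
  ∂[v_0,v_3,v_7] = [v_3,v_7] − [v_0,v_7] + [v_0,v_3].
As a 24×16 matrix over Z this has rank 15, with invariant factors (1,1,1,1,1,1,1,1,1,1,1,1,1,1,1).

Reading off H_k = ker ∂_k / im ∂_{k+1}:

  H_0: rank C_0 − rank ∂_1 = 8 − 7 = 1, and the invariant factors of ∂_1 are all 1, so H_0 = Z.
  H_1: rank ker ∂_1 − rank ∂_2 = (24 − 7) − 15 = 2, and the invariant factors of ∂_2 are all 1, so H_1 = Z^2.
  H_2: rank ker ∂_2 − rank ∂_3 = (16 − 15) − 0 = 1, and there is no ∂_3, so H_2 = Z.

(K is a triangulation of the torus T^2.)

H_0 = Z,  H_1 = Z^2,  H_2 = Z.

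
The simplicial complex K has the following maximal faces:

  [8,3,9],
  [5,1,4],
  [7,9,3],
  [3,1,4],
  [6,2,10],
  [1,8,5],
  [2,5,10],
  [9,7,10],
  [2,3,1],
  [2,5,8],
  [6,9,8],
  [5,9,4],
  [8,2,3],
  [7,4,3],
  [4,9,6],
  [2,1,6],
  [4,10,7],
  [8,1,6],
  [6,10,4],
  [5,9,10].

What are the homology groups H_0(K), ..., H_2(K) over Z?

H_0 ≅ Z,  H_1 ≅ Z ⊕ Z_2,  H_2 = 0.

Order the vertices as 1 < 2 < 3 < 4 < 5 < 6 < 7 < 8 < 9 < 10. Listing each simplex with vertices in this order, K has dimension 2 with simplices:

  0-simplices (10): [1], [2], [3], [4], [5], [6], [7], [8], [9], [10]
  1-simplices (30): (30 of them)
  2-simplices (20): (20 of them)

Hence C_0 ≅ Z^10, C_1 ≅ Z^30, C_2 ≅ Z^20.

The boundary map ∂_1: C_1 → C_0 maps an edge to its endpoints' difference, ∂[p,q] = q − p. For instance
  ∂[4,7] = [7] − [4].
This gives a 10×30 integer matrix of rank 9; reducing to Smith normal form yields diagonal entries (1,1,1,1,1,1,1,1,1).

∂_2: C_2 → C_1 sends each 2-simplex [p,q,r] to [q,r] − [p,r] + [p,q]. For instance
  ∂[4,7,10] = [7,10] − [4,10] + [4,7],
  ∂[2,5,10] = [5,10] − [2,10] + [2,5].
As a 30×20 matrix over Z this has rank 20, with invariant factors (1,1,1,1,1,1,1,1,1,1,1,1,1,1,1,1,1,1,1,2).

Reading off H_k = ker ∂_k / im ∂_{k+1}:

  H_0: rank C_0 − rank ∂_1 = 10 − 9 = 1, and the invariant factors of ∂_1 are all 1, so H_0 = Z.
  H_1: rank ker ∂_1 − rank ∂_2 = (30 − 9) − 20 = 1, and ∂_2 has invariant factor 2 > 1, so H_1 = Z ⊕ Z_2.
  H_2: rank ker ∂_2 − rank ∂_3 = (20 − 20) − 0 = 0, and there is no ∂_3, so H_2 = 0.

As a check, the Euler characteristic is 10 − 30 + 20 = 0, which agrees with 1 − 1 + 0 = 0.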